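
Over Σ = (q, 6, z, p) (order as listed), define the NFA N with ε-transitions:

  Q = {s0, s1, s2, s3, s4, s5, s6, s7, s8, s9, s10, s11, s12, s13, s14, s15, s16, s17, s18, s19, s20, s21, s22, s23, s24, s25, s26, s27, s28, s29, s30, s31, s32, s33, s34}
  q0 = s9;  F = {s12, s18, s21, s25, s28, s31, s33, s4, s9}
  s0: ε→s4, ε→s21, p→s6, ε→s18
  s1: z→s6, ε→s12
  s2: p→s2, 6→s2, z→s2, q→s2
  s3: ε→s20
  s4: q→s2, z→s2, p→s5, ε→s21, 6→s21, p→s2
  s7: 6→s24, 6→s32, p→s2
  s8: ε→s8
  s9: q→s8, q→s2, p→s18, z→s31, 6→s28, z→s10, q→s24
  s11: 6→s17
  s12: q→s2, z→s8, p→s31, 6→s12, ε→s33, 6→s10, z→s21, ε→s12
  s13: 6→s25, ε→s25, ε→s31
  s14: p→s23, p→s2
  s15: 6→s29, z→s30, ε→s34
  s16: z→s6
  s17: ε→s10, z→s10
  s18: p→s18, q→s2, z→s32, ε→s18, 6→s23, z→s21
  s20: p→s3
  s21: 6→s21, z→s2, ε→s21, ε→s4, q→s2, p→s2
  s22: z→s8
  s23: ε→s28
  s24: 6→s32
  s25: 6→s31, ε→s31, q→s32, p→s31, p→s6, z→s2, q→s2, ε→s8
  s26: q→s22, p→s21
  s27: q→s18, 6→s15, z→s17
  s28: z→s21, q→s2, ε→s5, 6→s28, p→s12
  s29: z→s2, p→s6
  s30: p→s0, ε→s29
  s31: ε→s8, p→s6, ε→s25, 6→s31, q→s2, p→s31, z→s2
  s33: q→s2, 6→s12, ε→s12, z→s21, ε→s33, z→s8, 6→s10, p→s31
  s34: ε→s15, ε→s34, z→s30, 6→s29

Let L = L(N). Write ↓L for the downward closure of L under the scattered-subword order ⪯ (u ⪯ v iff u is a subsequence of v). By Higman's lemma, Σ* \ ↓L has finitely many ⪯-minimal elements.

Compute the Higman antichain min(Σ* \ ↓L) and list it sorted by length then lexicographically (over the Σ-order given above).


min(Σ*\↓L) = [q, zz, 6zp, pzp, 6ppz].

|Q|=35, |F|=9, |δ|=105 (27 ε).
min D↑ (7 st, q0=0, F={1}): 0:q→1,6→2,z→3,p→4 1:q→1,6→1,z→1,p→1 2:q→1,6→2,z→5,p→6 3:q→1,6→3,z→1,p→3 4:q→1,6→2,z→5,p→4 5:q→1,6→5,z→1,p→1 6:q→1,6→6,z→5,p→3 (ε-aug+det+¬).
'q': run [17, 4] end={s2,s24,s32,s8} ∉↓L; 1/1 single-dels accept.
'zz': |S_i|=[17, 10, 1] end={s2} rej; 2/2 single-dels accept.
'6zp': N↓-sim [17, 14, 5, 2] end={s2,s5} — reject; 3/3 del acc.
'pzp': |S_i|=[17, 15, 6, 2] end={s2,s5} ∉↓L; 3/3 single-dels accept.
'6ppz': N↓-sim [17, 14, 12, 7, 1] end={s2} ∉↓L; 4/4 del acc.
5 obstructions.


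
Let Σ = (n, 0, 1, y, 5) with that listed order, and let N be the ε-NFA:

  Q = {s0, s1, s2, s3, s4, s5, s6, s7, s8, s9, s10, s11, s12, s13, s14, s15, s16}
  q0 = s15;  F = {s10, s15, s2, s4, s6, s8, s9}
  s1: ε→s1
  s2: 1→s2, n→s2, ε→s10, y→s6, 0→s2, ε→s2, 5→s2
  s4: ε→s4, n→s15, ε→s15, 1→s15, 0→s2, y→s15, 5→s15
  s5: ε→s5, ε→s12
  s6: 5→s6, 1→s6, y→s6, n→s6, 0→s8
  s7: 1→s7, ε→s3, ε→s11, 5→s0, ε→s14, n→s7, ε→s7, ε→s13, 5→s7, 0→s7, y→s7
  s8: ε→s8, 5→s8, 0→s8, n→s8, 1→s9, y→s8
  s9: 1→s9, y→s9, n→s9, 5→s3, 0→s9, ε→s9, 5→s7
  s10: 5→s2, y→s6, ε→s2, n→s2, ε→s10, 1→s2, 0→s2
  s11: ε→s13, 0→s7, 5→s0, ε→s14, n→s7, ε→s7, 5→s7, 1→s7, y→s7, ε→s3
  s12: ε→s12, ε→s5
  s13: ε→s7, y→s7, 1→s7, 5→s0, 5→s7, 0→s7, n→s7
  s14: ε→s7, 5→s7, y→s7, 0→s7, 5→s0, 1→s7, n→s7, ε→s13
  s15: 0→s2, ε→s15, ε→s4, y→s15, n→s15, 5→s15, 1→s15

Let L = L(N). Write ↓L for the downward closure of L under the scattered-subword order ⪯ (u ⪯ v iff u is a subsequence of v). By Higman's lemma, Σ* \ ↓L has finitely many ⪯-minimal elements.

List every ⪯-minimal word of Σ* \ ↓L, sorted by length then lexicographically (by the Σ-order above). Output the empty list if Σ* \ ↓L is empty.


min(Σ*\↓L) = [0y015].

|Q|=17, |F|=7, |δ|=87 (27 ε).
min D↑ (6 st, q0=0, F={5}): 0:n→0,0→1,1→0,y→0,5→0 1:n→1,0→1,1→1,y→2,5→1 2:n→2,0→3,1→2,y→2,5→2 3:n→3,0→3,1→4,y→3,5→3 4:n→4,0→4,1→4,y→4,5→5 5:n→5,0→5,1→5,y→5,5→5 [Hopcroft].
'0y015': N↓-sim [13, 11, 9, 8, 7, 6] end={s0,s11,s13,s14,s3,s7} — reject; 5/5 single-dels accept.
1 minimals (antichain).


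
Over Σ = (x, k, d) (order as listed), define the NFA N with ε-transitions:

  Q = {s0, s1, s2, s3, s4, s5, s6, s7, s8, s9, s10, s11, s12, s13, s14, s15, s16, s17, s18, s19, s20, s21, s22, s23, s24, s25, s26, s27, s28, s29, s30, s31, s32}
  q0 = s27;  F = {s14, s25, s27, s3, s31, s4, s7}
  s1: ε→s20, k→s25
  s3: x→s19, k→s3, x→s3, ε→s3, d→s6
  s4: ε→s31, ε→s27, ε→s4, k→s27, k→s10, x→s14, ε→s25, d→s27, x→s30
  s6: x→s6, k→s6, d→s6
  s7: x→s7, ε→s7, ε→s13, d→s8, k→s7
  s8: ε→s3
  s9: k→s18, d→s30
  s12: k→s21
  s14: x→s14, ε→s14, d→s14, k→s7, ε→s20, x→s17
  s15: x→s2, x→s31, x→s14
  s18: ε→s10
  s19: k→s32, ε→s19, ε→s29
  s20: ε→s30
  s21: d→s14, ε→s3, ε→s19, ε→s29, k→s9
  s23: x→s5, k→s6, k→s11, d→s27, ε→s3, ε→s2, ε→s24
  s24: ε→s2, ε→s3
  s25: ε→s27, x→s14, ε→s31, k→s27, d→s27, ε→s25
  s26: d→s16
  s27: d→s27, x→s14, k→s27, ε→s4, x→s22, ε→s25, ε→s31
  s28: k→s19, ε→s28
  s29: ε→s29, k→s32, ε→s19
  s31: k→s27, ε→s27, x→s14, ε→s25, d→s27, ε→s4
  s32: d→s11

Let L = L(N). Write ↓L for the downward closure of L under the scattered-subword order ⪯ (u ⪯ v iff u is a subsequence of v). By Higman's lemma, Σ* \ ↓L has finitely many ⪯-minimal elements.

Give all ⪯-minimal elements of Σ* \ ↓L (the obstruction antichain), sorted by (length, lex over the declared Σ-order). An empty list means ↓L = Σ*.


|Q|=33, |F|=7, |δ|=82 (35 ε).
min D↑ (5 st, q0=0, F={4}): 0:x→1,k→0,d→0 1:x→1,k→2,d→1 2:x→2,k→2,d→3 3:x→3,k→3,d→4 4:x→4,k→4,d→4.
'xkdd': |S_i|=[19, 14, 9, 7, 2] end={s11,s6} — reject; 4/4 deletions ∈↓L.
1 obstructions.

Antichain: [xkdd].


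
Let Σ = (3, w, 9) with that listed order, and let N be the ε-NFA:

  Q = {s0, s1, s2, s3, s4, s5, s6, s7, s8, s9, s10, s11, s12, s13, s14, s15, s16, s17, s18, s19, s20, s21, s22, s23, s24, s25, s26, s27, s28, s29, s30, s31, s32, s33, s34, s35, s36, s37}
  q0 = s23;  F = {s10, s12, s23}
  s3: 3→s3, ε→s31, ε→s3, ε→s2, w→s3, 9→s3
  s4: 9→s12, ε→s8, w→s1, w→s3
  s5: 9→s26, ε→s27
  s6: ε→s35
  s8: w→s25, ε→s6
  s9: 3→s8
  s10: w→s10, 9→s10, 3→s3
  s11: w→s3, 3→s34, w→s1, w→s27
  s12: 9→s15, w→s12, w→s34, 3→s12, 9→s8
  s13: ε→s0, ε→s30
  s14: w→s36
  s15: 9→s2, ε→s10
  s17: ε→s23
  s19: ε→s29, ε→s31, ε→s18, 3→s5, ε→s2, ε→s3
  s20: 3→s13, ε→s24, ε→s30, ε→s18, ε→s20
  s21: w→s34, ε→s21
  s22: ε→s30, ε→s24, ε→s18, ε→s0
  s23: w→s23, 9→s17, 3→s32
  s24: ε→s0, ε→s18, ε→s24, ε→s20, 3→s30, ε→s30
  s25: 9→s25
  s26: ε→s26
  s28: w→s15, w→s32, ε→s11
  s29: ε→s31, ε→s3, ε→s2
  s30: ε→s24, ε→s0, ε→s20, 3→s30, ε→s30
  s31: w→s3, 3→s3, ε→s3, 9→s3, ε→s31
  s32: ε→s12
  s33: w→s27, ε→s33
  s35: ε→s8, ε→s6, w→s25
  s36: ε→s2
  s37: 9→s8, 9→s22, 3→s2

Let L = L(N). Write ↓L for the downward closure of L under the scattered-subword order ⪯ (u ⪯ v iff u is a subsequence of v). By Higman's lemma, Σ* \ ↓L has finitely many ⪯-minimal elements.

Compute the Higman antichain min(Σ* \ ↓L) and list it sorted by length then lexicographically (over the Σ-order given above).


min(Σ*\↓L) = [393].

|Q|=38, |F|=3, |δ|=88 (46 ε).
min D↑ (4 st, q0=0, F={3}): 0:3→1,w→0,9→0 1:3→1,w→1,9→2 2:3→3,w→2,9→2 3:3→3,w→3,9→3 (ε-aug+det+¬).
'393': run [14, 12, 9, 3] end={s2,s3,s31} ∉↓L; 3/3 deletions ∈↓L.
1 words, ⪯-incomp.


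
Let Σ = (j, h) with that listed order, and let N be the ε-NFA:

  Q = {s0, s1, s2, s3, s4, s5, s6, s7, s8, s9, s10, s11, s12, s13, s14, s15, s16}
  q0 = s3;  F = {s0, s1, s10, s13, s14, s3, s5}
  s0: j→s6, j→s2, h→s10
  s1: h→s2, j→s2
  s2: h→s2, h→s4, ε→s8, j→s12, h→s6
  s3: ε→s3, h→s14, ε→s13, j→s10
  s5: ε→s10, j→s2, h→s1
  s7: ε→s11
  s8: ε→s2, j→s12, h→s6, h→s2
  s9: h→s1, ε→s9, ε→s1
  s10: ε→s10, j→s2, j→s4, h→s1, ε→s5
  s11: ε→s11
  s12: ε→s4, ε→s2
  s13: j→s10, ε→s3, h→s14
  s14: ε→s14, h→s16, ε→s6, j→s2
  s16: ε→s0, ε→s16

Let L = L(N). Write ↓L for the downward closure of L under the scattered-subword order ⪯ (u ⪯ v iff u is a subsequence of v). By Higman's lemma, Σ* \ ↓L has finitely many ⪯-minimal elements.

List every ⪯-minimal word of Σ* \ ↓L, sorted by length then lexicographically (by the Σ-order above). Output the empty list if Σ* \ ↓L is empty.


|Q|=17, |F|=7, |δ|=42 (18 ε).
min D↑ (6 st, q0=0, F={3}): 0:j→1,h→2 1:j→3,h→4 2:j→3,h→5 3:j→3,h→3 4:j→3,h→3 5:j→3,h→1.
'jj': |S_i|=[13, 8, 5] end={s12,s2,s4,s6,s8} rej; 2/2 del acc.
'hj': |S_i|=[13, 11, 5] end={s12,s2,s4,s6,s8} — reject; 2/2 del acc.
'jhh': |S_i|=[13, 8, 6, 5] end={s12,s2,s4,s6,s8} rej; 3/3 del acc.
'hhhhh': |S_i|=[13, 11, 10, 8, 6, 5] end={s12,s2,s4,s6,s8} ∉↓L; 5/5 del acc.
4 words, ⪯-incomp.

min(Σ*\↓L) = [jj, hj, jhh, hhhhh].


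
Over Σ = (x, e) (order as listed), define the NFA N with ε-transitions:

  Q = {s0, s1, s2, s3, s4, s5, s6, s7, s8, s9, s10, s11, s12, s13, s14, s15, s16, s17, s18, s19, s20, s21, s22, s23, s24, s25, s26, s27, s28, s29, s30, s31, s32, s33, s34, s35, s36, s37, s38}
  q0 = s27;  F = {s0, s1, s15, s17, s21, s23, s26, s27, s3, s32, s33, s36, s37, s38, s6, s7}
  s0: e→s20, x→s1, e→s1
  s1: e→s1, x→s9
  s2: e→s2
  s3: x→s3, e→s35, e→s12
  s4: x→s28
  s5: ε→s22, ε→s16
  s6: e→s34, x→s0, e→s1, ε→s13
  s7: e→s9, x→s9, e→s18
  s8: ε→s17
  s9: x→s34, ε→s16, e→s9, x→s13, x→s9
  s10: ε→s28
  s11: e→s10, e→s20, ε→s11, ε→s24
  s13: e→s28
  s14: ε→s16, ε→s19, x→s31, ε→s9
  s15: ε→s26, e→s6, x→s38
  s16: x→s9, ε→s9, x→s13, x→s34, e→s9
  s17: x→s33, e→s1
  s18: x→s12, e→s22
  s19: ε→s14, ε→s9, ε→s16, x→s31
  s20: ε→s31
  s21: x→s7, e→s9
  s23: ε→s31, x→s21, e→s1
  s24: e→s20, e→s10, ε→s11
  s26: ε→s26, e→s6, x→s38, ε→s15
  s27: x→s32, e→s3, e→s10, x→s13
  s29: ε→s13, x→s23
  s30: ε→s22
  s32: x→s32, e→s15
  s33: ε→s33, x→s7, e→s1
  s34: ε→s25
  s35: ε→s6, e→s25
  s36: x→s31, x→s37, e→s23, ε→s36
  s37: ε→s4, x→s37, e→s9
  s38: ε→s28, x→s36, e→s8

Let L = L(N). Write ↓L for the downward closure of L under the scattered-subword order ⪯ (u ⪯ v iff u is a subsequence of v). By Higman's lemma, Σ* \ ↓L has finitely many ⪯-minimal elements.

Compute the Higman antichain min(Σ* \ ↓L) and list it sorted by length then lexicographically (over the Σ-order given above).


|Q|=39, |F|=16, |δ|=89 (29 ε).
min D↑ (16 st, q0=0, F={10}): 0:x→1,e→2 1:x→1,e→3 2:x→2,e→4 3:x→5,e→4 4:x→6,e→7 5:x→8,e→9 6:x→7,e→7 7:x→10,e→7 8:x→11,e→12 9:x→13,e→7 10:x→10,e→10 11:x→11,e→10 12:x→14,e→7 13:x→15,e→7 14:x→15,e→10 15:x→10,e→10 [Hopcroft].
'eeex': run [31, 29, 21, 12, 7] end={s12,s13,s16,s25,s28,s34,s9} — reject; 4/4 deletions ∈↓L.
'eexxx': N↓-sim [31, 29, 21, 16, 11, 7] end={s12,s13,s16,s25,s28,s34,s9} — reject; 5/5 del acc.
'xexxxe': |S_i|=[31, 29, 27, 23, 18, 14, 9] end={s12,s13,s16,s18,s22,s25,s28,s34,s9} rej; 6/6 deletions ∈↓L.
3 words, ⪯-incomp.

A = [eeex, eexxx, xexxxe].


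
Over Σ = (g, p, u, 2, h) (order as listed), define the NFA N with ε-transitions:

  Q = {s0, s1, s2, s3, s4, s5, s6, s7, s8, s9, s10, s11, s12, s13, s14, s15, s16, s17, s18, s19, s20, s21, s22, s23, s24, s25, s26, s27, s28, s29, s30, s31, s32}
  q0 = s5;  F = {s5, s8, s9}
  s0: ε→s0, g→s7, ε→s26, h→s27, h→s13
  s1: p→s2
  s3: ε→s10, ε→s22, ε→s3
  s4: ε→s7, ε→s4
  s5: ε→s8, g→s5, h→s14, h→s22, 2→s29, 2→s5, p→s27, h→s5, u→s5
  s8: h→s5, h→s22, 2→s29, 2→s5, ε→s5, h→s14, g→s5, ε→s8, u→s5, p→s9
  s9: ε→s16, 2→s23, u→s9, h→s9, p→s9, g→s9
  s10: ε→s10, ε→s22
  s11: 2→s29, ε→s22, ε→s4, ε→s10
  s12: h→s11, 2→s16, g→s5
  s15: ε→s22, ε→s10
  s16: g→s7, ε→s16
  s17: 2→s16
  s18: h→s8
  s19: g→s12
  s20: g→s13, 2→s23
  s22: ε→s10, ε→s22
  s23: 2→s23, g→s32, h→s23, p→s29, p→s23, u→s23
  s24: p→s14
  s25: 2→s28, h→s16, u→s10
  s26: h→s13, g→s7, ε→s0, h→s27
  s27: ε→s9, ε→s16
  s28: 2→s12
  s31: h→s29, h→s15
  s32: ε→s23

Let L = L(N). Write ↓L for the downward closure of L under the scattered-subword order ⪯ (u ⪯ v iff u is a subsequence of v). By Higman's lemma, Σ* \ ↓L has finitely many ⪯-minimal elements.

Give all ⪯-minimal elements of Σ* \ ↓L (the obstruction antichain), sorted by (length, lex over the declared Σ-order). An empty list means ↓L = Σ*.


|Q|=33, |F|=3, |δ|=76 (25 ε).
min D↑ (3 st, q0=0, F={2}): 0:g→0,p→1,u→0,2→0,h→0 1:g→1,p→1,u→1,2→2,h→1 2:g→2,p→2,u→2,2→2,h→2.
'p2': |S_i|=[12, 7, 3] end={s23,s29,s32} — reject; 2/2 del acc.
1 words, ⪯-incomp.

Antichain: [p2].


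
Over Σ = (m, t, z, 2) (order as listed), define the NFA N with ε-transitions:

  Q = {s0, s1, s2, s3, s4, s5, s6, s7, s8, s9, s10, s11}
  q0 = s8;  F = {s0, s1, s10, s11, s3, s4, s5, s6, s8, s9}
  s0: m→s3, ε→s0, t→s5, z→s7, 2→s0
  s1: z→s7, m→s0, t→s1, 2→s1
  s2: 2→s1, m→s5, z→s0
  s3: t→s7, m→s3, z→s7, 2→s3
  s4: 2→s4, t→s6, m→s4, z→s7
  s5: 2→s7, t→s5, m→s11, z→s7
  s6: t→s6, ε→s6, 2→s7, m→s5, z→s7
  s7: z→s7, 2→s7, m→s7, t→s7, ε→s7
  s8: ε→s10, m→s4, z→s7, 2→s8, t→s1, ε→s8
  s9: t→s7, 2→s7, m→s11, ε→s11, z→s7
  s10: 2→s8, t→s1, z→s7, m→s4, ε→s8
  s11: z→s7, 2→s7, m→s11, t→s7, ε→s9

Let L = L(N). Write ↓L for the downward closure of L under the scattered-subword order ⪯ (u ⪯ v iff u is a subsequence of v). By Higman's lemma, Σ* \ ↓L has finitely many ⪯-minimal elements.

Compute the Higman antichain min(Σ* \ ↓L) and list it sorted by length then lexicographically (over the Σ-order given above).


|Q|=12, |F|=10, |δ|=55 (8 ε).
min D↑ (9 st, q0=0, F={3}): 0:m→1,t→2,z→3,2→0 1:m→1,t→4,z→3,2→1 2:m→5,t→2,z→3,2→2 3:m→3,t→3,z→3,2→3 4:m→6,t→4,z→3,2→3 5:m→7,t→6,z→3,2→5 6:m→8,t→6,z→3,2→3 7:m→7,t→3,z→3,2→7 8:m→8,t→3,z→3,2→3 [Hopcroft].
'z': N↓-sim [11, 1] end={s7} ∉↓L; 1/1 single-dels accept.
'mt2': |S_i|=[11, 8, 5, 1] end={s7} — reject; 3/3 del acc.
'tmmt': N↓-sim [11, 8, 6, 4, 1] end={s7} ∉↓L; 4/4 del acc.
3 obstructions.

Antichain: [z, mt2, tmmt].


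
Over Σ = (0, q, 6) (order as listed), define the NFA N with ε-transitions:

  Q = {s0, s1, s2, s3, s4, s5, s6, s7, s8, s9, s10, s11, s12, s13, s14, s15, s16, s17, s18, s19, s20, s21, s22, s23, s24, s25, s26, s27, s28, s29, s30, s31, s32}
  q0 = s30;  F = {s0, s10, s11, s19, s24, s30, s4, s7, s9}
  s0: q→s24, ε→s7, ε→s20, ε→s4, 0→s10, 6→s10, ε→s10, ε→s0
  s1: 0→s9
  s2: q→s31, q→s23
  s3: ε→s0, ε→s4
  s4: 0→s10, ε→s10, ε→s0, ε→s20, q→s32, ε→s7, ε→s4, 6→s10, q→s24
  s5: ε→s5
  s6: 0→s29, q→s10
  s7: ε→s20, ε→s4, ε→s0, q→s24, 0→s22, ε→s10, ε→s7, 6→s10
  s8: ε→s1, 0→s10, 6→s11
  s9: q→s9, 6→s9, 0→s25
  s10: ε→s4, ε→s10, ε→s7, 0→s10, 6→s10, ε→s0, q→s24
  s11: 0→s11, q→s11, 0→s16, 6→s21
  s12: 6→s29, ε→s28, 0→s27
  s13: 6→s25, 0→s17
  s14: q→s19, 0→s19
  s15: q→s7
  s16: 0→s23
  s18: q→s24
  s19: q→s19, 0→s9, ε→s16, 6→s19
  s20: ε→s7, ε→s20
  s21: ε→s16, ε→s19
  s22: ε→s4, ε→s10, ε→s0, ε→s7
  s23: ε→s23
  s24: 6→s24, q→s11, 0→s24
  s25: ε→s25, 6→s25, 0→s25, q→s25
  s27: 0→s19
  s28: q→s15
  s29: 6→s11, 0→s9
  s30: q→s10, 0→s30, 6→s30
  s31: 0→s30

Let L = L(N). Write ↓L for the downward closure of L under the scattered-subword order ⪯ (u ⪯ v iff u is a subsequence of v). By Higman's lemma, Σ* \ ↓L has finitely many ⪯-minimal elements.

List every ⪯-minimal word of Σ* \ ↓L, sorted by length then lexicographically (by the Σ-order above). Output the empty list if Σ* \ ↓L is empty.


min(Σ*\↓L) = [qqq600].

|Q|=33, |F|=9, |δ|=88 (35 ε).
min D↑ (7 st, q0=0, F={6}): 0:0→0,q→1,6→0 1:0→1,q→2,6→1 2:0→2,q→3,6→2 3:0→3,q→3,6→4 4:0→5,q→4,6→4 5:0→6,q→5,6→5 6:0→6,q→6,6→6.
'qqq600': |S_i|=[16, 15, 9, 7, 6, 3, 1] end={s25} ∉↓L; 6/6 single-dels accept.
1 words, ⪯-incomp.


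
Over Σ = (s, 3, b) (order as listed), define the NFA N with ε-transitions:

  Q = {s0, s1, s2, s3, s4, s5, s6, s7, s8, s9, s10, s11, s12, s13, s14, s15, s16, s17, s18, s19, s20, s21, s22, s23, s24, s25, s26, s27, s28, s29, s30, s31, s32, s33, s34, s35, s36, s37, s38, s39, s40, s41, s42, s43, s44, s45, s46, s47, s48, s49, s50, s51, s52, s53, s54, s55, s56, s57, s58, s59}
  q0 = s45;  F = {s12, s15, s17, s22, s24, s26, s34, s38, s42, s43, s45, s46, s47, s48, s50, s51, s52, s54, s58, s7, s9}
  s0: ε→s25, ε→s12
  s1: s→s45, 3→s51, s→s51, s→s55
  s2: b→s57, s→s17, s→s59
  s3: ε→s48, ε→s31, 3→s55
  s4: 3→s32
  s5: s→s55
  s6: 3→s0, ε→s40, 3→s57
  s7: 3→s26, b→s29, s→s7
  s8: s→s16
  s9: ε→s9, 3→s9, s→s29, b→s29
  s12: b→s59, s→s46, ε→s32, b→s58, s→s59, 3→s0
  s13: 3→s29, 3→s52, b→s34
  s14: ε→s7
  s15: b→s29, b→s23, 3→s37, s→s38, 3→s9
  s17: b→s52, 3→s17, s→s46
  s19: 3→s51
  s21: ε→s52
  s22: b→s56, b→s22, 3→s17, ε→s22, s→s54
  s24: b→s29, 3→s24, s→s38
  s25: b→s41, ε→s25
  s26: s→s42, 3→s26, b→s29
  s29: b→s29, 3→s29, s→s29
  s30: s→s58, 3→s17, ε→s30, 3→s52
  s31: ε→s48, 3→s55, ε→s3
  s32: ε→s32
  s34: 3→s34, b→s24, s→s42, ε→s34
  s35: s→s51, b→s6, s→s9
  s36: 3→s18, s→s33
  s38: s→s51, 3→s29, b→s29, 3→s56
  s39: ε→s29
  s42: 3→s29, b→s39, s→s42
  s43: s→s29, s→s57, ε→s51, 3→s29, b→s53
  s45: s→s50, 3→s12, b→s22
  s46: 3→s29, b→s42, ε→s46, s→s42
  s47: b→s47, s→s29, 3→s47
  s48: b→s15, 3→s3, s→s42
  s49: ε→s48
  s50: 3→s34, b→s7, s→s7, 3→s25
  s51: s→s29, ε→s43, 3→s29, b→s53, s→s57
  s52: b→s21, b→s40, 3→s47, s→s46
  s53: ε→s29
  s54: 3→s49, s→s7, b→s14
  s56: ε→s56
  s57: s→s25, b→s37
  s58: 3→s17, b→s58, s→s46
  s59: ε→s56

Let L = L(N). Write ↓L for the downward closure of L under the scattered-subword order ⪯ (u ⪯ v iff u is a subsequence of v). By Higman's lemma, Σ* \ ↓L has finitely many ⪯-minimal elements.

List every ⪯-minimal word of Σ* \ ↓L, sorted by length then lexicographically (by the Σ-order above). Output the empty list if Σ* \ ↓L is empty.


A = [ssb, sbb, 3s3, b3b3s, s3bsss].

|Q|=60, |F|=21, |δ|=129 (24 ε).
min D↑ (21 st, q0=0, F={11}): 0:s→1,3→2,b→3 1:s→4,3→5,b→4 2:s→6,3→2,b→7 3:s→8,3→9,b→3 4:s→4,3→10,b→11 5:s→12,3→5,b→13 6:s→12,3→11,b→12 7:s→6,3→9,b→7 8:s→4,3→14,b→4 9:s→6,3→9,b→15 10:s→12,3→10,b→11 11:s→11,3→11,b→11 12:s→12,3→11,b→11 13:s→16,3→13,b→11 14:s→12,3→14,b→17 15:s→6,3→18,b→15 16:s→19,3→11,b→11 17:s→16,3→20,b→11 18:s→11,3→18,b→18 19:s→11,3→11,b→11 20:s→11,3→20,b→11 (ε-aug+det+¬).
'ssb': run [40, 29, 14, 5] end={s29,s37,s39,s41,s53} ∉↓L; 3/3 single-dels accept.
'sbb': run [40, 29, 19, 6] end={s23,s29,s37,s39,s41,s53} rej; 3/3 deletions ∈↓L.
'3s3': run [40, 34, 14, 2] end={s29,s56} rej; 3/3 deletions ∈↓L.
'b3b3s': |S_i|=[40, 34, 28, 20, 5, 1] end={s29} rej; 5/5 single-dels accept.
's3bsss': N↓-sim [40, 29, 23, 15, 10, 8, 5] end={s25,s29,s37,s41,s57} — reject; 6/6 single-dels accept.
5 obstructions.


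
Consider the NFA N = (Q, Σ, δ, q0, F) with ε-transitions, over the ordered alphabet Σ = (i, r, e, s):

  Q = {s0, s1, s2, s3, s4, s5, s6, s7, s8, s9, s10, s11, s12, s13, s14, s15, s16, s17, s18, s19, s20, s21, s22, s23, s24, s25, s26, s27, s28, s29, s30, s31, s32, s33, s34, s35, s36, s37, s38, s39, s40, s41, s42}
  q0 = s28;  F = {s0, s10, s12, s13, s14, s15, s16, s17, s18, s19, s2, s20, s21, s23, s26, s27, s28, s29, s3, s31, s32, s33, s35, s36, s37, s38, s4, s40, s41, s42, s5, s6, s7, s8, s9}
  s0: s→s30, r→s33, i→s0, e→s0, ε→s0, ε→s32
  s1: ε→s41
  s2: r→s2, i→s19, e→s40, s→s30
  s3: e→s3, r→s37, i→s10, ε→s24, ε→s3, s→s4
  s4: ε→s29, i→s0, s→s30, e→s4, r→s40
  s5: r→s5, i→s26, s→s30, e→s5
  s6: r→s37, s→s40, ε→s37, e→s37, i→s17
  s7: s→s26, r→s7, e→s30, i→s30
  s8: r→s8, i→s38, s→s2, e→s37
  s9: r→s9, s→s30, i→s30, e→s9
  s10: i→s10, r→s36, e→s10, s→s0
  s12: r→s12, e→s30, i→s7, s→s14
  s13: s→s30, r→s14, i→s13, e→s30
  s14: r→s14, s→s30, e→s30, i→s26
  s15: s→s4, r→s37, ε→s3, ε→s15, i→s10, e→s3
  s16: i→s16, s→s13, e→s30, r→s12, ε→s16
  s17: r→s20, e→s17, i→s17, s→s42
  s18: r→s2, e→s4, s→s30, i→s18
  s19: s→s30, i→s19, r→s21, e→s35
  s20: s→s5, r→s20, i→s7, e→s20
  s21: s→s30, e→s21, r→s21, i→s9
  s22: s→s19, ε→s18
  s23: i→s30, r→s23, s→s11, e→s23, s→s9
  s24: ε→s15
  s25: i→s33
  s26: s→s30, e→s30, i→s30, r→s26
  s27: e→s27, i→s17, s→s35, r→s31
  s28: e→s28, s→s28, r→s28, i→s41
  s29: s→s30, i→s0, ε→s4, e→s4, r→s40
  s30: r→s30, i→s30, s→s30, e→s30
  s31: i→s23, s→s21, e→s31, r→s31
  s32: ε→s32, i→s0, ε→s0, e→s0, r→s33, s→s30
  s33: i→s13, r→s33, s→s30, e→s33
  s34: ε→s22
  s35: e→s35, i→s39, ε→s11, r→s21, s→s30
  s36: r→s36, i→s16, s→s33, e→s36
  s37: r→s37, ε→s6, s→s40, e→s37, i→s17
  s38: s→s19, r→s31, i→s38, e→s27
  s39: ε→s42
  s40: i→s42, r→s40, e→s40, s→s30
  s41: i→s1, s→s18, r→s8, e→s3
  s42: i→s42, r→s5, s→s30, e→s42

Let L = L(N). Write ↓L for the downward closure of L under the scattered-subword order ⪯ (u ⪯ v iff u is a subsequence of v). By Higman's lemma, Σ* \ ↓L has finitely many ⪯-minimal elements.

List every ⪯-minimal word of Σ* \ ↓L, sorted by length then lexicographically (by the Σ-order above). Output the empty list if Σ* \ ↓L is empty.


Antichain: [iss, iririi, ieirie].

|Q|=43, |F|=35, |δ|=166 (19 ε).
min D↑ (32 st, q0=0, F={10}): 0:i→1,r→0,e→0,s→0 1:i→1,r→2,e→3,s→4 2:i→5,r→2,e→6,s→7 3:i→8,r→6,e→3,s→9 4:i→4,r→7,e→9,s→10 5:i→5,r→11,e→12,s→13 6:i→14,r→6,e→6,s→15 7:i→13,r→7,e→15,s→10 8:i→8,r→16,e→8,s→17 9:i→17,r→15,e→9,s→10 10:i→10,r→10,e→10,s→10 11:i→18,r→11,e→11,s→19 12:i→14,r→11,e→12,s→20 13:i→13,r→19,e→20,s→10 14:i→14,r→21,e→14,s→22 15:i→22,r→15,e→15,s→10 16:i→23,r→16,e→16,s→24 17:i→17,r→24,e→17,s→10 18:i→10,r→18,e→18,s→25 19:i→25,r→19,e→19,s→10 20:i→22,r→19,e→20,s→10 21:i→26,r→21,e→21,s→27 22:i→22,r→27,e→22,s→10 23:i→23,r→28,e→10,s→29 24:i→29,r→24,e→24,s→10 25:i→10,r→25,e→25,s→10 26:i→10,r→26,e→10,s→30 27:i→30,r→27,e→27,s→10 28:i→26,r→28,e→10,s→31 29:i→29,r→31,e→10,s→10 30:i→10,r→30,e→10,s→10 31:i→30,r→31,e→10,s→10 [Hopcroft].
'iss': |S_i|=[40, 39, 20, 1] end={s30} — reject; 3/3 single-dels accept.
'iririi': run [40, 39, 28, 21, 12, 6, 1] end={s30} — reject; 6/6 del acc.
'ieirie': |S_i|=[40, 39, 32, 20, 14, 7, 1] end={s30} rej; 6/6 deletions ∈↓L.
3 obstructions.


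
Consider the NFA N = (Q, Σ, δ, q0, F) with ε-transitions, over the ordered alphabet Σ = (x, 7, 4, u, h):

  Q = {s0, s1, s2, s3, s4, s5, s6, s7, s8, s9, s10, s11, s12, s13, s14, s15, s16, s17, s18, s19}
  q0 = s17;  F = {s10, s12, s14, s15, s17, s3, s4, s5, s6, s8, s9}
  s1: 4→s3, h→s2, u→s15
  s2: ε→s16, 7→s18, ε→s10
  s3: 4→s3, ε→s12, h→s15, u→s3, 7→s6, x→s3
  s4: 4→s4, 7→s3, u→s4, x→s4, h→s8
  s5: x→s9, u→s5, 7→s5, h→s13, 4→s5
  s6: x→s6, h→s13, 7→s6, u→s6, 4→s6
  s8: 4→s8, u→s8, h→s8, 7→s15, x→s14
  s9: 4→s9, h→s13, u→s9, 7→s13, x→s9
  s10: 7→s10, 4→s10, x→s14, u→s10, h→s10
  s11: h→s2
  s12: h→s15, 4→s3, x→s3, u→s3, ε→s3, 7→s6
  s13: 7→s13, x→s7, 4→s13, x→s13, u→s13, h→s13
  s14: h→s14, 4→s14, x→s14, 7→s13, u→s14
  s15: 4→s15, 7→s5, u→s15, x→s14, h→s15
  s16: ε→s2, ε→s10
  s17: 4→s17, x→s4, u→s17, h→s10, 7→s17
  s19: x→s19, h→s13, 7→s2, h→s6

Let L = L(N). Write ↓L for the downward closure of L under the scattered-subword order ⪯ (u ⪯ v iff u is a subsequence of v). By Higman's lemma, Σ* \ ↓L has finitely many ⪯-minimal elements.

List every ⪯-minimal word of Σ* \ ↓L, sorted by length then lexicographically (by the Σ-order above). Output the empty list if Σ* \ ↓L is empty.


min(Σ*\↓L) = [hx7, x77h].

|Q|=20, |F|=11, |δ|=76 (6 ε).
min D↑ (11 st, q0=0, F={8}): 0:x→1,7→0,4→0,u→0,h→2 1:x→1,7→3,4→1,u→1,h→4 2:x→5,7→2,4→2,u→2,h→2 3:x→3,7→6,4→3,u→3,h→7 4:x→5,7→7,4→4,u→4,h→4 5:x→5,7→8,4→5,u→5,h→5 6:x→6,7→6,4→6,u→6,h→8 7:x→5,7→9,4→7,u→7,h→7 8:x→8,7→8,4→8,u→8,h→8 9:x→10,7→9,4→9,u→9,h→8 10:x→10,7→8,4→10,u→10,h→8 [Hopcroft].
'hx7': N↓-sim [13, 8, 4, 2] end={s13,s7} ∉↓L; 3/3 del acc.
'x77h': run [13, 11, 9, 5, 2] end={s13,s7} — reject; 4/4 del acc.
2 words, ⪯-incomp.


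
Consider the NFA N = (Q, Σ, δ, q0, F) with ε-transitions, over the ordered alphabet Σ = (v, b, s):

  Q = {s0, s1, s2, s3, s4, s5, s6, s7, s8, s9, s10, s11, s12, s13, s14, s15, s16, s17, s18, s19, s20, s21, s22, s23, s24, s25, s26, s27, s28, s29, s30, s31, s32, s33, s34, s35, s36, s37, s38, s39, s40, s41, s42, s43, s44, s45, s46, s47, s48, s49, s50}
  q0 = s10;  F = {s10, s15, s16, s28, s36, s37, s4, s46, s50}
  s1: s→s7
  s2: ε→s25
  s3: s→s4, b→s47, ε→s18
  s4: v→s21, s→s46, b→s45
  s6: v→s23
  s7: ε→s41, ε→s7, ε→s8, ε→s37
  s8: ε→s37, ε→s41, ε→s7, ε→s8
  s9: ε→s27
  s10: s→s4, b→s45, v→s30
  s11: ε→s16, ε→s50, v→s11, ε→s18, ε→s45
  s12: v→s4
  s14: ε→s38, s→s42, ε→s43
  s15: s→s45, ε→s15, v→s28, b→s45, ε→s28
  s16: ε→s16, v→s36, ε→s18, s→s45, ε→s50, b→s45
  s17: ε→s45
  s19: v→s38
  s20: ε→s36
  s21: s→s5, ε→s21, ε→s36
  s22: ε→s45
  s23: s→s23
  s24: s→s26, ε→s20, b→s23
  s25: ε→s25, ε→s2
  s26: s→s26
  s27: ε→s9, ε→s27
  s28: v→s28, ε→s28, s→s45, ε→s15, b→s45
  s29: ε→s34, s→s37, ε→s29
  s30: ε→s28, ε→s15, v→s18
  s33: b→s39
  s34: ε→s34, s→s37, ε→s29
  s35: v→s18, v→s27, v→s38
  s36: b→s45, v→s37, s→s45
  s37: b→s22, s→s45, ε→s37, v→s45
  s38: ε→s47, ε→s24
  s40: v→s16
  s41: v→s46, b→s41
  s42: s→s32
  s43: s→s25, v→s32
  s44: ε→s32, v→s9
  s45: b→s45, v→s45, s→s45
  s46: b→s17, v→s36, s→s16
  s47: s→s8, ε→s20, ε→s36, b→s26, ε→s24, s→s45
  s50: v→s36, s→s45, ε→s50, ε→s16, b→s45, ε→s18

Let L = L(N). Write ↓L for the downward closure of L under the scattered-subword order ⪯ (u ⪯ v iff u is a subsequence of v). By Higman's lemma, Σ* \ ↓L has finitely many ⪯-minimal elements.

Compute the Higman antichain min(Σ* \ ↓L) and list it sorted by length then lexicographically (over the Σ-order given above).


Antichain: [b, vs, svvv, ssss].

|Q|=51, |F|=9, |δ|=110 (50 ε).
min D↑ (8 st, q0=0, F={2}): 0:v→1,b→2,s→3 1:v→1,b→2,s→2 2:v→2,b→2,s→2 3:v→4,b→2,s→5 4:v→6,b→2,s→2 5:v→4,b→2,s→7 6:v→2,b→2,s→2 7:v→4,b→2,s→2 [Hopcroft].
'b': run [16, 3] end={s17,s22,s45} — reject; 1/1 single-dels accept.
'vs': run [16, 10, 2] end={s45,s5} — reject; 2/2 deletions ∈↓L.
'svvv': run [16, 12, 6, 3, 1] end={s45} — reject; 4/4 deletions ∈↓L.
'ssss': run [16, 12, 10, 7, 1] end={s45} ∉↓L; 4/4 deletions ∈↓L.
4 words, ⪯-incomp.


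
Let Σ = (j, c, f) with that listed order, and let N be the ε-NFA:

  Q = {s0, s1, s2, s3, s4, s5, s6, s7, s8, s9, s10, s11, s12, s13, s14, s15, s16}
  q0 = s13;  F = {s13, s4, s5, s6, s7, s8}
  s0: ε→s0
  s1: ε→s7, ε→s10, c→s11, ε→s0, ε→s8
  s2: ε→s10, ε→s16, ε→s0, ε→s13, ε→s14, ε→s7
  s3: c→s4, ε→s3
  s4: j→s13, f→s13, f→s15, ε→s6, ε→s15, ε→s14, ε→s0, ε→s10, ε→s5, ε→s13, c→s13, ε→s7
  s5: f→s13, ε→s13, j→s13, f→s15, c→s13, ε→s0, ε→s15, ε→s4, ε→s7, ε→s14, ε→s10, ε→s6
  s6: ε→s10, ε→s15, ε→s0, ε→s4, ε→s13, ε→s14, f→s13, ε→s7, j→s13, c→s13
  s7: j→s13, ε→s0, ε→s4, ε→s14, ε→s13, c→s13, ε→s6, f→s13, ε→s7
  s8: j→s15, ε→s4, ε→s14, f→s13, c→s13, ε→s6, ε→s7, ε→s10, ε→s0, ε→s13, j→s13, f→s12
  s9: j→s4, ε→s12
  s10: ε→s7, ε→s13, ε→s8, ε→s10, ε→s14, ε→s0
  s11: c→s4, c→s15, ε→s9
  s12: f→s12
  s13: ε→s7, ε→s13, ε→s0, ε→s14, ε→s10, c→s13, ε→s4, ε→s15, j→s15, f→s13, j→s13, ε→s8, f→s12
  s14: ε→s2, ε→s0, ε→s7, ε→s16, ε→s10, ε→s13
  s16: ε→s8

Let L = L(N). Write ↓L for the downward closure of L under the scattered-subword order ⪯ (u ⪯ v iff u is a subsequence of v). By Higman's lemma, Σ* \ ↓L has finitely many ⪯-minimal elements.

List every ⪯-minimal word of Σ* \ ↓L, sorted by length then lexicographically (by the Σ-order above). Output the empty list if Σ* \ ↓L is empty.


A = [].

|Q|=17, |F|=6, |δ|=101 (71 ε).
min D↑ (1 st, q0=0, F={}): 0:j→0,c→0,f→0 [Hopcroft].
L(D↑) = ∅ ⇒ ↓L = Σ*.


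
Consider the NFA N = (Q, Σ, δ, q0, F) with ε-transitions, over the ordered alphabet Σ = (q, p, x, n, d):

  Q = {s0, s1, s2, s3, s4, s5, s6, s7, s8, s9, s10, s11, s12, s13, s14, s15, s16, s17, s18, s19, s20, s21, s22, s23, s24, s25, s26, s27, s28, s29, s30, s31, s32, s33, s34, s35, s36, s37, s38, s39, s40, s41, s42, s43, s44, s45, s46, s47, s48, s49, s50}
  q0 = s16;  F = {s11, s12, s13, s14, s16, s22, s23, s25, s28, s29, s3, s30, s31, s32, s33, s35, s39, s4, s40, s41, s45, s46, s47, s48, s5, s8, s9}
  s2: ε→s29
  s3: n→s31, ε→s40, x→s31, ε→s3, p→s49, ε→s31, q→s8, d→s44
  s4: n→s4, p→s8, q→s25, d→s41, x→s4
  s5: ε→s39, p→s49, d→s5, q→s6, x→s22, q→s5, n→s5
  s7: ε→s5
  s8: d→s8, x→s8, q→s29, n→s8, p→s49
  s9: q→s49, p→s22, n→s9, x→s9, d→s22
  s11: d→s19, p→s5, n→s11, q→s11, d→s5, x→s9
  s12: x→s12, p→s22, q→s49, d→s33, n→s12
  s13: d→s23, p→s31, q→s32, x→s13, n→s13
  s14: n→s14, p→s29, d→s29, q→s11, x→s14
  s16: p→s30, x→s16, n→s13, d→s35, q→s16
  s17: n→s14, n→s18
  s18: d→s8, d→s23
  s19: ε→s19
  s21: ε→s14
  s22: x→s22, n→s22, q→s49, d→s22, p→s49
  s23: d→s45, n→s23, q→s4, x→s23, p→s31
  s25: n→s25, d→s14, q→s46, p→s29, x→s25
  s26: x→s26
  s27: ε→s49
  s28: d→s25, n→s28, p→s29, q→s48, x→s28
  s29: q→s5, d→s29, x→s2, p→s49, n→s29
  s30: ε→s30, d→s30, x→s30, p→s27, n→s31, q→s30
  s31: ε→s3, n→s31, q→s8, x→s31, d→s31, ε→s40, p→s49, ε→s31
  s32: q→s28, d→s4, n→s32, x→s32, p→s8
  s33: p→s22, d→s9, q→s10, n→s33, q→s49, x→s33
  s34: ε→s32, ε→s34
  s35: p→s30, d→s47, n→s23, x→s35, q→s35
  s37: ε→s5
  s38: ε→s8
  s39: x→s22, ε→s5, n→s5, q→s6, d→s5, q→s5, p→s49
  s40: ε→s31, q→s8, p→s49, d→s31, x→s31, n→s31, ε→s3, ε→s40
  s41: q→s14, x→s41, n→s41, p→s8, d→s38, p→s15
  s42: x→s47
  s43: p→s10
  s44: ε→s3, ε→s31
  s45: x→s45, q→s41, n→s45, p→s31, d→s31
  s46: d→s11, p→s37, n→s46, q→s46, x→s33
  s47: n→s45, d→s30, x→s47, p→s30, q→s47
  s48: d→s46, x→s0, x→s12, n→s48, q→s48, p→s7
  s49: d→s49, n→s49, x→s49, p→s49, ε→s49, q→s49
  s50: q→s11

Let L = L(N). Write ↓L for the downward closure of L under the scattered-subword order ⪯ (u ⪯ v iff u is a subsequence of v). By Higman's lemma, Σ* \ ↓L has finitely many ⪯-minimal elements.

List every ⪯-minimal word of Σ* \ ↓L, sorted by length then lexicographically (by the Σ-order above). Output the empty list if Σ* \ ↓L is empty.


|Q|=51, |F|=27, |δ|=178 (24 ε).
min D↑ (25 st, q0=0, F={4}): 0:q→0,p→1,x→0,n→2,d→3 1:q→1,p→4,x→1,n→5,d→1 2:q→6,p→5,x→2,n→2,d→7 3:q→3,p→1,x→3,n→7,d→8 4:q→4,p→4,x→4,n→4,d→4 5:q→9,p→4,x→5,n→5,d→5 6:q→10,p→9,x→6,n→6,d→11 7:q→11,p→5,x→7,n→7,d→12 8:q→8,p→1,x→8,n→12,d→1 9:q→13,p→4,x→9,n→9,d→9 10:q→14,p→13,x→10,n→10,d→15 11:q→15,p→9,x→11,n→11,d→16 12:q→16,p→5,x→12,n→12,d→5 13:q→17,p→4,x→13,n→13,d→13 14:q→14,p→17,x→18,n→14,d→19 15:q→19,p→13,x→15,n→15,d→20 16:q→20,p→9,x→16,n→16,d→9 17:q→17,p→4,x→21,n→17,d→17 18:q→4,p→21,x→18,n→18,d→22 19:q→19,p→17,x→22,n→19,d→23 20:q→23,p→13,x→20,n→20,d→13 21:q→4,p→4,x→21,n→21,d→21 22:q→4,p→21,x→22,n→22,d→24 23:q→23,p→17,x→24,n→23,d→17 24:q→4,p→21,x→24,n→24,d→21.
'pp': run [39, 17, 2] end={s27,s49} ∉↓L; 2/2 single-dels accept.
'dddp': run [39, 31, 23, 16, 2] end={s27,s49} — reject; 4/4 deletions ∈↓L.
'nqqqxq': run [39, 34, 27, 21, 16, 7, 2] end={s10,s49} rej; 6/6 single-dels accept.
3 minimals (antichain).

A = [pp, dddp, nqqqxq].


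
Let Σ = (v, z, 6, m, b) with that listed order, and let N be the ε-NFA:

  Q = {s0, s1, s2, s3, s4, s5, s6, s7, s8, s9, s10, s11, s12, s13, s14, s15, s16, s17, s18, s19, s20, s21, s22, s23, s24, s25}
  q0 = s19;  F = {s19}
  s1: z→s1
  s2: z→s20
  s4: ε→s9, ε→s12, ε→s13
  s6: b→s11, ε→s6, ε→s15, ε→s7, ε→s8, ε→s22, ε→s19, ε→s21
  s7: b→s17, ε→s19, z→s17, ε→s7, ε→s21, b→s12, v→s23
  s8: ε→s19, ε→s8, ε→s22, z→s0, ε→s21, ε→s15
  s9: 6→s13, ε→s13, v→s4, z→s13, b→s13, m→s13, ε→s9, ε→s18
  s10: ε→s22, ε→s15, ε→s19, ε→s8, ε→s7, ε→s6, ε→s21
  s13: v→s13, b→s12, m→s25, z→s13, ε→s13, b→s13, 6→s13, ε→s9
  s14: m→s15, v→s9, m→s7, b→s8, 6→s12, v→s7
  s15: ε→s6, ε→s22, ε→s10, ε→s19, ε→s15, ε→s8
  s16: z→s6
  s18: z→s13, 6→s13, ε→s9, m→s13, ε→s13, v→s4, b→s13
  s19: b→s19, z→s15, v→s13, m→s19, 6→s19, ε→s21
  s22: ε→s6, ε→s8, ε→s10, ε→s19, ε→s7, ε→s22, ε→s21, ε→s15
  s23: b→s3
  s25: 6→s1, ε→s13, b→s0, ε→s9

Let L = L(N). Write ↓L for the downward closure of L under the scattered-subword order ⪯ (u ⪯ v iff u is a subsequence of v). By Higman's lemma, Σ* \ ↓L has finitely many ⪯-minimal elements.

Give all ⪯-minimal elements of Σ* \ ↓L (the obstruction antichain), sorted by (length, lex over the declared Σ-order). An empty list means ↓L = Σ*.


Antichain: [v].

|Q|=26, |F|=1, |δ|=88 (49 ε).
min D↑ (2 st, q0=0, F={1}): 0:v→1,z→0,6→0,m→0,b→0 1:v→1,z→1,6→1,m→1,b→1.
'v': |S_i|=[20, 10] end={s0,s1,s12,s13,s18,s23,s25,s3,s4,s9} — reject; 1/1 del acc.
1 minimals (antichain).


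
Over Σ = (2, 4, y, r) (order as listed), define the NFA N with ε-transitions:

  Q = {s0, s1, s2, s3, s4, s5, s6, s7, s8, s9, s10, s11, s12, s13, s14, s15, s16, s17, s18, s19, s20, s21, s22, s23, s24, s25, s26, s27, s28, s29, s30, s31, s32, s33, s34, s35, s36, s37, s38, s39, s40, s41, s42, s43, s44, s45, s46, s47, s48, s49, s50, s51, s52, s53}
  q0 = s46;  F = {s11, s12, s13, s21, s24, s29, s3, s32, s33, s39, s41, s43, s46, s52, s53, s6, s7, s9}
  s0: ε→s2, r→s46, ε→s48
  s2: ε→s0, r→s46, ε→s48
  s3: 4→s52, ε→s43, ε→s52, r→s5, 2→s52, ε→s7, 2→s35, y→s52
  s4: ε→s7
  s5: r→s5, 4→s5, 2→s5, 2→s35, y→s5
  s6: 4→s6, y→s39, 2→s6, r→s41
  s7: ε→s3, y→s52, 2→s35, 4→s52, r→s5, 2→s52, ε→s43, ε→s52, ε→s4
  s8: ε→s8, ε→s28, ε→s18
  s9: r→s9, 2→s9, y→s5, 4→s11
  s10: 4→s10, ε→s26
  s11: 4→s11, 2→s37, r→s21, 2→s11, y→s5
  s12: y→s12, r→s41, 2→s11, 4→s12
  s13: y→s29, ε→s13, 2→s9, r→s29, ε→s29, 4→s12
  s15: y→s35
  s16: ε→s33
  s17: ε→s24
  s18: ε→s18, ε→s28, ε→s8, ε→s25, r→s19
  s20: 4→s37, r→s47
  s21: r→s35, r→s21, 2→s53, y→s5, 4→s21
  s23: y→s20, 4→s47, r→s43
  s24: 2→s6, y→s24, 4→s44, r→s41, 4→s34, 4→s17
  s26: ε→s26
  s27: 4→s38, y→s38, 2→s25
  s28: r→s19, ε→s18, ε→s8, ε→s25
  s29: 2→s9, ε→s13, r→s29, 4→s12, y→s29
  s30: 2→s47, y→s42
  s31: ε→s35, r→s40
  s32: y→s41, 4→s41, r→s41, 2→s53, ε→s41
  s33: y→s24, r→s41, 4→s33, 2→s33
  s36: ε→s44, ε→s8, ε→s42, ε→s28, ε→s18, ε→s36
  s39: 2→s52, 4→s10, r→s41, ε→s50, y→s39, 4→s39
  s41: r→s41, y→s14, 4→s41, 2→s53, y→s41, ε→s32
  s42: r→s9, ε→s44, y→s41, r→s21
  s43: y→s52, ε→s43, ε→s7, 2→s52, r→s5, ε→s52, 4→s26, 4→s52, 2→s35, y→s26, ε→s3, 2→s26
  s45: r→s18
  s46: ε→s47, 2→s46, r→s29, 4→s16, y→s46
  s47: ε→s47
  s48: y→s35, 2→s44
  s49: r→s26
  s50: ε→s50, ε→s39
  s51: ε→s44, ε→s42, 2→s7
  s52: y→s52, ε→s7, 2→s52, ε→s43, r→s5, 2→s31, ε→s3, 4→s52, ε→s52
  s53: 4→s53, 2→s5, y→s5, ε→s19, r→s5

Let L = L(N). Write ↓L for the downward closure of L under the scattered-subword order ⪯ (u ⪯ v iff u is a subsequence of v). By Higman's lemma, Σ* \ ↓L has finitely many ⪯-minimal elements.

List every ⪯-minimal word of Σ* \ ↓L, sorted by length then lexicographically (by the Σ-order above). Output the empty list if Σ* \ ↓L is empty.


|Q|=54, |F|=18, |δ|=170 (55 ε).
min D↑ (14 st, q0=0, F={10}): 0:2→0,4→1,y→0,r→2 1:2→1,4→1,y→3,r→4 2:2→5,4→6,y→2,r→2 3:2→7,4→3,y→3,r→4 4:2→8,4→4,y→4,r→4 5:2→5,4→9,y→10,r→5 6:2→9,4→6,y→6,r→4 7:2→7,4→7,y→11,r→4 8:2→10,4→8,y→10,r→10 9:2→9,4→9,y→10,r→12 10:2→10,4→10,y→10,r→10 11:2→13,4→11,y→11,r→4 12:2→8,4→12,y→10,r→12 13:2→13,4→13,y→13,r→10 (ε-aug+det+¬).
'r2y': N↓-sim [34, 15, 8, 2] end={s35,s5} rej; 3/3 deletions ∈↓L.
'4r22': |S_i|=[34, 29, 9, 4, 2] end={s35,s5} ∉↓L; 4/4 del acc.
'4r2r': run [34, 29, 9, 4, 2] end={s35,s5} ∉↓L; 4/4 single-dels accept.
'4y2y2r': |S_i|=[34, 29, 27, 22, 18, 12, 3] end={s35,s40,s5} — reject; 6/6 single-dels accept.
4 words, ⪯-incomp.

min(Σ*\↓L) = [r2y, 4r22, 4r2r, 4y2y2r].


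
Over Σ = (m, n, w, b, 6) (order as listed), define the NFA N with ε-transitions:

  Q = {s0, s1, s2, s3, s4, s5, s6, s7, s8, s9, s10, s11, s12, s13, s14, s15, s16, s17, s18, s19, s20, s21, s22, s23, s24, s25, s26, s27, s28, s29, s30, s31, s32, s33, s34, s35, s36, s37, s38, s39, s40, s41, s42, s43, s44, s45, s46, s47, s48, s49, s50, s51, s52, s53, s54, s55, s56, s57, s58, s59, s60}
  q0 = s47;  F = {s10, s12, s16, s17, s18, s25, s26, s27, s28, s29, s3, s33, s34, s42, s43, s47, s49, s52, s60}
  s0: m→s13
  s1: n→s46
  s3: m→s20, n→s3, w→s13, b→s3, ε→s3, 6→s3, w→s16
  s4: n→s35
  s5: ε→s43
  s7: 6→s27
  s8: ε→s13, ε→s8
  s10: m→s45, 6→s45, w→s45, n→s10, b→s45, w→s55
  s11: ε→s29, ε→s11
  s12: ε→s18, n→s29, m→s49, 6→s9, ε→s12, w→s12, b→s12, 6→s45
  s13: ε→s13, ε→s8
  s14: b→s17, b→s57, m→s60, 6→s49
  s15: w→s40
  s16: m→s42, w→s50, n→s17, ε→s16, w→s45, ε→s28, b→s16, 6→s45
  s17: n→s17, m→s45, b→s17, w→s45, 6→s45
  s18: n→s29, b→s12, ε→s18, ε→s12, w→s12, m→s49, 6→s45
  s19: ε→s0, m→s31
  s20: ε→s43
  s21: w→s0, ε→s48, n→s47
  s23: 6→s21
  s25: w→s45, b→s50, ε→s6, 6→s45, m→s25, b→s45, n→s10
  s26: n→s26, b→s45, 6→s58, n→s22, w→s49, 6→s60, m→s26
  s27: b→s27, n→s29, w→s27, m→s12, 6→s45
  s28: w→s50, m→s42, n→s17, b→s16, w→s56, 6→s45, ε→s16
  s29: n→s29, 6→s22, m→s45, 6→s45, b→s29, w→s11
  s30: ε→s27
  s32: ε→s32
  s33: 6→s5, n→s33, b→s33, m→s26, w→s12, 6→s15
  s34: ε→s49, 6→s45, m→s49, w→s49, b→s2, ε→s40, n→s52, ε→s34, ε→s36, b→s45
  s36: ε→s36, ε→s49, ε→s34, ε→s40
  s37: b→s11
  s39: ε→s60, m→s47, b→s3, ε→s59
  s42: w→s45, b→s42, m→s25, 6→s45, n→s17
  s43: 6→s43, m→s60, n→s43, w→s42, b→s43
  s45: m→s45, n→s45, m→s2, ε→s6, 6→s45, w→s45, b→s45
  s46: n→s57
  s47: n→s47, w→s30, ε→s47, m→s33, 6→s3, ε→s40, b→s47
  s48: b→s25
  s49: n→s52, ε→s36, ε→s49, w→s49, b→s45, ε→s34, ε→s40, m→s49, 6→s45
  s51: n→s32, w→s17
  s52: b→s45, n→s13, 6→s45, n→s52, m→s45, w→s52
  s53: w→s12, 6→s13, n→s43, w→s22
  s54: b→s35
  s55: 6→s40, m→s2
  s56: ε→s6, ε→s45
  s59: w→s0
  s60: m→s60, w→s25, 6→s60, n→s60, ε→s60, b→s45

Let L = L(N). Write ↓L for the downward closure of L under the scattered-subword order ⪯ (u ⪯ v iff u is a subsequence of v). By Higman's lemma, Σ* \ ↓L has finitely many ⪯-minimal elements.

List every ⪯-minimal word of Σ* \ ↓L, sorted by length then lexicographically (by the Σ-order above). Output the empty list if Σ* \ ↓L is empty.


|Q|=61, |F|=19, |δ|=182 (41 ε).
min D↑ (17 st, q0=0, F={8}): 0:m→1,n→0,w→2,b→0,6→3 1:m→4,n→1,w→5,b→1,6→6 2:m→5,n→7,w→2,b→2,6→8 3:m→6,n→3,w→9,b→3,6→3 4:m→4,n→4,w→10,b→8,6→11 5:m→10,n→7,w→5,b→5,6→8 6:m→11,n→6,w→12,b→6,6→6 7:m→8,n→7,w→7,b→7,6→8 8:m→8,n→8,w→8,b→8,6→8 9:m→12,n→13,w→8,b→9,6→8 10:m→10,n→14,w→10,b→8,6→8 11:m→11,n→11,w→15,b→8,6→11 12:m→15,n→13,w→8,b→12,6→8 13:m→8,n→13,w→8,b→13,6→8 14:m→8,n→14,w→14,b→8,6→8 15:m→15,n→16,w→8,b→8,6→8 16:m→8,n→16,w→8,b→8,6→8 [Hopcroft].
'w6': run [37, 27, 6] end={s2,s22,s40,s45,s6,s9} ∉↓L; 2/2 single-dels accept.
'mmb': run [37, 30, 18, 4] end={s2,s45,s50,s6} ∉↓L; 3/3 del acc.
'wnm': run [37, 27, 13, 3] end={s2,s45,s6} rej; 3/3 del acc.
'6ww': run [37, 24, 15, 7] end={s2,s40,s45,s50,s55,s56,s6} ∉↓L; 3/3 deletions ∈↓L.
4 minimals (antichain).

Antichain: [w6, mmb, wnm, 6ww].
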